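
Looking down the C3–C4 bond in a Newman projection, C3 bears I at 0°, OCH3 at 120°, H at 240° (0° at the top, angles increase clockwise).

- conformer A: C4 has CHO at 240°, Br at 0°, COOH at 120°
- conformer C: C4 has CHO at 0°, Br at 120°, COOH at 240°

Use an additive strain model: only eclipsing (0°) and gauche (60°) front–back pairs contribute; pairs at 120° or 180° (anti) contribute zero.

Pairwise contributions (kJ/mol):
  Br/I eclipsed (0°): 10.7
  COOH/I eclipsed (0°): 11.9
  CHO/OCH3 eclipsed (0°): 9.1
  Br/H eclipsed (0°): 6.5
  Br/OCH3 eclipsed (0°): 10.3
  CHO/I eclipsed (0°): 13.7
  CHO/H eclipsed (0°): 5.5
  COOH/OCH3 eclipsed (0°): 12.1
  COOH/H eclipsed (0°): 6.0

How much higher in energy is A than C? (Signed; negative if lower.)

A (eclipsed): I(0°)/Br(0°) eclipsed 10.7; OCH3(120°)/COOH(120°) eclipsed 12.1; H(240°)/CHO(240°) eclipsed 5.5 → 28.3 kJ/mol.
C (eclipsed): I(0°)/CHO(0°) eclipsed 13.7; OCH3(120°)/Br(120°) eclipsed 10.3; H(240°)/COOH(240°) eclipsed 6.0 → 30.0 kJ/mol.
E(A) − E(C) = 28.3 − 30.0 = -1.7 kJ/mol.

-1.7 kJ/mol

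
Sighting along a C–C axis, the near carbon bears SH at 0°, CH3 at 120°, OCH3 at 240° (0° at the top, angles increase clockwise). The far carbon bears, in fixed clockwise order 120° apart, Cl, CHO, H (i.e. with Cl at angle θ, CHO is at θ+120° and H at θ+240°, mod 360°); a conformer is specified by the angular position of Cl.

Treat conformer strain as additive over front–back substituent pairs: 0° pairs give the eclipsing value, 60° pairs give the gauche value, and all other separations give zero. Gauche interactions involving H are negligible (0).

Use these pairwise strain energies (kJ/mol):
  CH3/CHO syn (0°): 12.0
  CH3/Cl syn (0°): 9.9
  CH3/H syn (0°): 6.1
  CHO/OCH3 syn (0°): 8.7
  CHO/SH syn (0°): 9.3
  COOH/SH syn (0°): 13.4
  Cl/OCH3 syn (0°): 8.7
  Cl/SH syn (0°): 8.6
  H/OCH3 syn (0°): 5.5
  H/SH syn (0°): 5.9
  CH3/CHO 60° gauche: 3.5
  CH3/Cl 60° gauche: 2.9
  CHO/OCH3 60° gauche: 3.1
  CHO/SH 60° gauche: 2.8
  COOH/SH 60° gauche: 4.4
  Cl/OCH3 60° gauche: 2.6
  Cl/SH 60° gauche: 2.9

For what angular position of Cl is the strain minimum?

180°

Cl at 0° (eclipsed): SH–Cl eclipsed, CH3–CHO eclipsed, OCH3–H eclipsed; 8.6 + 12.0 + 5.5 = 26.1 kJ/mol.
Cl at 60° (staggered): SH–Cl gauche, CH3–Cl gauche, CH3–CHO gauche, OCH3–CHO gauche; 2.9 + 2.9 + 3.5 + 3.1 = 12.4 kJ/mol.
Cl at 120° (eclipsed): SH–H eclipsed, CH3–Cl eclipsed, OCH3–CHO eclipsed; 5.9 + 9.9 + 8.7 = 24.5 kJ/mol.
Cl at 180° (staggered): SH–CHO gauche, CH3–Cl gauche, OCH3–Cl gauche, OCH3–CHO gauche; 2.8 + 2.9 + 2.6 + 3.1 = 11.4 kJ/mol.
Cl at 240° (eclipsed): SH–CHO eclipsed, CH3–H eclipsed, OCH3–Cl eclipsed; 9.3 + 6.1 + 8.7 = 24.1 kJ/mol.
Cl at 300° (staggered): SH–Cl gauche, SH–CHO gauche, CH3–CHO gauche, OCH3–Cl gauche; 2.9 + 2.8 + 3.5 + 2.6 = 11.8 kJ/mol.
The minimum (11.4 kJ/mol) occurs with Cl at 180°.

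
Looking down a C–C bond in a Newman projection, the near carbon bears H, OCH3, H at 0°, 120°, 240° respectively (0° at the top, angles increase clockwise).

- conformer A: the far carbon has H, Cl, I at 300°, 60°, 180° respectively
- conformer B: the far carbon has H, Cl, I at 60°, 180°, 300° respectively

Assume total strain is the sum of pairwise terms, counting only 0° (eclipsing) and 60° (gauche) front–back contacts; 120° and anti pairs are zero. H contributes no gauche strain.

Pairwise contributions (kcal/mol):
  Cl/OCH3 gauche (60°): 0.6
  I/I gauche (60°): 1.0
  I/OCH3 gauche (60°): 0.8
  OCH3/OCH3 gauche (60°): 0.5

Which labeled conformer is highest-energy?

A (staggered): OCH3(120°)/Cl(60°) gauche 0.6; OCH3(120°)/I(180°) gauche 0.8 → 1.4 kcal/mol.
B (staggered): OCH3(120°)/Cl(180°) gauche 0.6 → 0.6 kcal/mol.
A has the highest total (1.4 kcal/mol).

A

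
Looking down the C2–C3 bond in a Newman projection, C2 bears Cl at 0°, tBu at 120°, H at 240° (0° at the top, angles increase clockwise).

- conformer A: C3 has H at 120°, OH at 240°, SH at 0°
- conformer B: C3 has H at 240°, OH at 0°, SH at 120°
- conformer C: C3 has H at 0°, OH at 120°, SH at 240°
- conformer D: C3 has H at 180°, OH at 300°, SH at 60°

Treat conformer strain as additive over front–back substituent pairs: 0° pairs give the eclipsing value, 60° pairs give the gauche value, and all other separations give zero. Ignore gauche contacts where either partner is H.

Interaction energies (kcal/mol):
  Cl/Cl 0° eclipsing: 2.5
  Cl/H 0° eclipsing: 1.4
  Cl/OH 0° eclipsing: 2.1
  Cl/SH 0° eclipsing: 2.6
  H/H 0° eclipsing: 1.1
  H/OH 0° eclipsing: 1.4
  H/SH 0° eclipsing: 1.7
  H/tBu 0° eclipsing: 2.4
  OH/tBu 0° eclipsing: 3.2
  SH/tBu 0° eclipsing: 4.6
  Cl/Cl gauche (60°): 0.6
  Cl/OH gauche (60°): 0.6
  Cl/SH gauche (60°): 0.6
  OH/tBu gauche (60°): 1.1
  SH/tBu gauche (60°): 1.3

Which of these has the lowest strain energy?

A (eclipsed): Cl(0°)/SH(0°) eclipsed 2.6; tBu(120°)/H(120°) eclipsed 2.4; H(240°)/OH(240°) eclipsed 1.4 → 6.4 kcal/mol.
B (eclipsed): Cl(0°)/OH(0°) eclipsed 2.1; tBu(120°)/SH(120°) eclipsed 4.6; H(240°)/H(240°) eclipsed 1.1 → 7.8 kcal/mol.
C (eclipsed): Cl(0°)/H(0°) eclipsed 1.4; tBu(120°)/OH(120°) eclipsed 3.2; H(240°)/SH(240°) eclipsed 1.7 → 6.3 kcal/mol.
D (staggered): Cl(0°)/OH(300°) gauche 0.6; Cl(0°)/SH(60°) gauche 0.6; tBu(120°)/SH(60°) gauche 1.3 → 2.5 kcal/mol.
D has the lowest total (2.5 kcal/mol).

D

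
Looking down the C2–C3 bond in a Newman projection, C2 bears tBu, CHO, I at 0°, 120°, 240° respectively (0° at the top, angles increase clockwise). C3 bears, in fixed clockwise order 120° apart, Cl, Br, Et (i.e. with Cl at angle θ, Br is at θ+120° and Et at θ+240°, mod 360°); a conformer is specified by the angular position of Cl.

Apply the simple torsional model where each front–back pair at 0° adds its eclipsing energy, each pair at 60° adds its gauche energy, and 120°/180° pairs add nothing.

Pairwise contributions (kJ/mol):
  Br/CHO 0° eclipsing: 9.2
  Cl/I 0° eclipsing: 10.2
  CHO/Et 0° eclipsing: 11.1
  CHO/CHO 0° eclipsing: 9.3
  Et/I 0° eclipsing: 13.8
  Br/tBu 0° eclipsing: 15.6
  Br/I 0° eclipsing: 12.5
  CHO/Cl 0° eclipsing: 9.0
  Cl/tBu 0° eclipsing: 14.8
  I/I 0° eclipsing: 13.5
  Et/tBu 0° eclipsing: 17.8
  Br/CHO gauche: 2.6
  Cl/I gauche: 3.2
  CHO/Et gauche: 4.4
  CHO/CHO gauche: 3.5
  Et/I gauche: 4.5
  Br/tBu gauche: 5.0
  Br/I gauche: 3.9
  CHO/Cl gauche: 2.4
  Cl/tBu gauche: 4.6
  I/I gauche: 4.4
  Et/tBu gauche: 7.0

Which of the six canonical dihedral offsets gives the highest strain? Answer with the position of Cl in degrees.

120°

Cl at 0° (eclipsed): tBu–Cl eclipsed, CHO–Br eclipsed, I–Et eclipsed; 14.8 + 9.2 + 13.8 = 37.8 kJ/mol.
Cl at 60° (staggered): tBu–Cl gauche, tBu–Et gauche, CHO–Cl gauche, CHO–Br gauche, I–Br gauche, I–Et gauche; 4.6 + 7.0 + 2.4 + 2.6 + 3.9 + 4.5 = 25.0 kJ/mol.
Cl at 120° (eclipsed): tBu–Et eclipsed, CHO–Cl eclipsed, I–Br eclipsed; 17.8 + 9.0 + 12.5 = 39.3 kJ/mol.
Cl at 180° (staggered): tBu–Br gauche, tBu–Et gauche, CHO–Cl gauche, CHO–Et gauche, I–Cl gauche, I–Br gauche; 5.0 + 7.0 + 2.4 + 4.4 + 3.2 + 3.9 = 25.9 kJ/mol.
Cl at 240° (eclipsed): tBu–Br eclipsed, CHO–Et eclipsed, I–Cl eclipsed; 15.6 + 11.1 + 10.2 = 36.9 kJ/mol.
Cl at 300° (staggered): tBu–Cl gauche, tBu–Br gauche, CHO–Br gauche, CHO–Et gauche, I–Cl gauche, I–Et gauche; 4.6 + 5.0 + 2.6 + 4.4 + 3.2 + 4.5 = 24.3 kJ/mol.
The maximum (39.3 kJ/mol) occurs with Cl at 120°.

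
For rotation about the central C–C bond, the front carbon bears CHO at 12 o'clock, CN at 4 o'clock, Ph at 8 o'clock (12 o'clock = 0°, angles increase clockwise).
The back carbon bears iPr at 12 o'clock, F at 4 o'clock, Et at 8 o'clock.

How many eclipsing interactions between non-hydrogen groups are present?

3

Non-H eclipsing pairs: CHO(0°)/iPr(0°); CN(120°)/F(120°); Ph(240°)/Et(240°) — 3 interactions.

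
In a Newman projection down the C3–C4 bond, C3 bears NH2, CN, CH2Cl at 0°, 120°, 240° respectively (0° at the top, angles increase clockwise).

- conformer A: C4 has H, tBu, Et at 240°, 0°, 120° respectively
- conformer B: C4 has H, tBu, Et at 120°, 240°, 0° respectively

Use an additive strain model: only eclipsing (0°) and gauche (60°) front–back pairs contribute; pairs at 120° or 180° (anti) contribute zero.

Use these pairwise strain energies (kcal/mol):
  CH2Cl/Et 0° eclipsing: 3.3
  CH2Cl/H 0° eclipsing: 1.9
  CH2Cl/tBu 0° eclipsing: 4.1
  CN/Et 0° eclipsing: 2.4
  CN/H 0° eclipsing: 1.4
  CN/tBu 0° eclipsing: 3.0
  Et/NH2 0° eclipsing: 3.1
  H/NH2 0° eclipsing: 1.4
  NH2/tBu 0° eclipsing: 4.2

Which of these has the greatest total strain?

A (eclipsed): NH2–tBu eclipsed, CN–Et eclipsed, CH2Cl–H eclipsed; 4.2 + 2.4 + 1.9 = 8.5 kcal/mol.
B (eclipsed): NH2–Et eclipsed, CN–H eclipsed, CH2Cl–tBu eclipsed; 3.1 + 1.4 + 4.1 = 8.6 kcal/mol.
B has the highest total (8.6 kcal/mol).

B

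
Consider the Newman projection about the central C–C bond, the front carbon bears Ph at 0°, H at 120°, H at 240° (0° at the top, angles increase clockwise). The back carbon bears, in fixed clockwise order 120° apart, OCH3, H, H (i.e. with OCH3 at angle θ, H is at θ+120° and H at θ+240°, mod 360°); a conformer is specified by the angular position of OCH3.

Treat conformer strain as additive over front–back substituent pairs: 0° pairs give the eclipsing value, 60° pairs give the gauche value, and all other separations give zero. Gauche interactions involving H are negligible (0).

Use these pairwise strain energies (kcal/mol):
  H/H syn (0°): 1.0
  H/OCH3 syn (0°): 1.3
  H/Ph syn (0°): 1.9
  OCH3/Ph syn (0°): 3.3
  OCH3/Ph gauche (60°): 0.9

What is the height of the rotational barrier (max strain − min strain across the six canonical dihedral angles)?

OCH3 at 0° (eclipsed): Ph–OCH3 eclipsed, H–H eclipsed, H–H eclipsed; 3.3 + 1.0 + 1.0 = 5.3 kcal/mol.
OCH3 at 60° (staggered): Ph–OCH3 gauche; 0.9 = 0.9 kcal/mol.
OCH3 at 120° (eclipsed): Ph–H eclipsed, H–OCH3 eclipsed, H–H eclipsed; 1.9 + 1.3 + 1.0 = 4.2 kcal/mol.
OCH3 at 180° (staggered): no non-H gauche contacts → 0.0 kcal/mol.
OCH3 at 240° (eclipsed): Ph–H eclipsed, H–H eclipsed, H–OCH3 eclipsed; 1.9 + 1.0 + 1.3 = 4.2 kcal/mol.
OCH3 at 300° (staggered): Ph–OCH3 gauche; 0.9 = 0.9 kcal/mol.
Max at 0° (5.3 kcal/mol), min at 180° (0.0 kcal/mol); barrier = 5.3 kcal/mol.

5.3 kcal/mol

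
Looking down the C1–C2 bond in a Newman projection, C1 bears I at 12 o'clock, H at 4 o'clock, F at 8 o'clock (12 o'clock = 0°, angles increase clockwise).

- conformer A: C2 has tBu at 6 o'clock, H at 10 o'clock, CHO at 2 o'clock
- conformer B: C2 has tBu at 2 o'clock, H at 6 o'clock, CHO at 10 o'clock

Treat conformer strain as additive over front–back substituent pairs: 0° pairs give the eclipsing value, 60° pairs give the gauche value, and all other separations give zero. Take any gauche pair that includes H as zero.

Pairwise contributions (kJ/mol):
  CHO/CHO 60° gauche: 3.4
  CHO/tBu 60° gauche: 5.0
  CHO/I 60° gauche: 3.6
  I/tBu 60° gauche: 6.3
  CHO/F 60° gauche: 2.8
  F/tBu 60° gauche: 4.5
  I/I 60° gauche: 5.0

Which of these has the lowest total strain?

A (staggered): I(0°)/CHO(60°) gauche 3.6; F(240°)/tBu(180°) gauche 4.5 → 8.1 kJ/mol.
B (staggered): I(0°)/tBu(60°) gauche 6.3; I(0°)/CHO(300°) gauche 3.6; F(240°)/CHO(300°) gauche 2.8 → 12.7 kJ/mol.
A has the lowest total (8.1 kJ/mol).

A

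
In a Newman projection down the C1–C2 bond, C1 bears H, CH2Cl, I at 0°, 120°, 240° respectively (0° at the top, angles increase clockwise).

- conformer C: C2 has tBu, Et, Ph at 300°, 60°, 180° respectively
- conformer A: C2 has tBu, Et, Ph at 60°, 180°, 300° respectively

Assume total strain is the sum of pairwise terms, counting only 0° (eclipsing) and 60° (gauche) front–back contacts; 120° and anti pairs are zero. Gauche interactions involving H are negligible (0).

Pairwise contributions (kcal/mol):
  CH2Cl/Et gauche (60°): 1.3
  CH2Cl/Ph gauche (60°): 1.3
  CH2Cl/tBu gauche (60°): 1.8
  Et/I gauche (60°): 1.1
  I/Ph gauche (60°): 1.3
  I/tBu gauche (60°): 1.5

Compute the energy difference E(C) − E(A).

-0.1 kcal/mol

C (staggered): CH2Cl(120°)/Et(60°) gauche 1.3; CH2Cl(120°)/Ph(180°) gauche 1.3; I(240°)/tBu(300°) gauche 1.5; I(240°)/Ph(180°) gauche 1.3 → 5.4 kcal/mol.
A (staggered): CH2Cl(120°)/tBu(60°) gauche 1.8; CH2Cl(120°)/Et(180°) gauche 1.3; I(240°)/Et(180°) gauche 1.1; I(240°)/Ph(300°) gauche 1.3 → 5.5 kcal/mol.
E(C) − E(A) = 5.4 − 5.5 = -0.1 kcal/mol.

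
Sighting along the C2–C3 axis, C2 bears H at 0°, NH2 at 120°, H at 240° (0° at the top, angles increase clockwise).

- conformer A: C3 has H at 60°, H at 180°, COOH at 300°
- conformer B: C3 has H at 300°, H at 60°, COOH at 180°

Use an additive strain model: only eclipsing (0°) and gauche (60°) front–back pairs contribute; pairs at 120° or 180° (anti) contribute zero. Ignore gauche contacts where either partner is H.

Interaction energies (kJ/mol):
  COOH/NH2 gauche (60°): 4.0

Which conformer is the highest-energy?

A (staggered): no non-H gauche contacts → 0.0 kJ/mol.
B (staggered): NH2–COOH gauche; 4.0 = 4.0 kJ/mol.
B has the highest total (4.0 kJ/mol).

B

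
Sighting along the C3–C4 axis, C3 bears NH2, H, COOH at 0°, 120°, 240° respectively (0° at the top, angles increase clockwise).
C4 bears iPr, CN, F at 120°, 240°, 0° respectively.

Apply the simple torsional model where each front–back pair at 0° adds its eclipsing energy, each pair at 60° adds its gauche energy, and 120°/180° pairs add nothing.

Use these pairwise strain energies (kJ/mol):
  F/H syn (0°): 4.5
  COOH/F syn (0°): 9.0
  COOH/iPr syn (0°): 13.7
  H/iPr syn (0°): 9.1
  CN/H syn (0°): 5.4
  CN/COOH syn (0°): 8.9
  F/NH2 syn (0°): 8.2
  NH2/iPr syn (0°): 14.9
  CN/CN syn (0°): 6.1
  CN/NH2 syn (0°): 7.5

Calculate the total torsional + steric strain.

This conformer (eclipsed): NH2(0°)/F(0°) eclipsed 8.2; H(120°)/iPr(120°) eclipsed 9.1; COOH(240°)/CN(240°) eclipsed 8.9 → 26.2 kJ/mol.

26.2 kJ/mol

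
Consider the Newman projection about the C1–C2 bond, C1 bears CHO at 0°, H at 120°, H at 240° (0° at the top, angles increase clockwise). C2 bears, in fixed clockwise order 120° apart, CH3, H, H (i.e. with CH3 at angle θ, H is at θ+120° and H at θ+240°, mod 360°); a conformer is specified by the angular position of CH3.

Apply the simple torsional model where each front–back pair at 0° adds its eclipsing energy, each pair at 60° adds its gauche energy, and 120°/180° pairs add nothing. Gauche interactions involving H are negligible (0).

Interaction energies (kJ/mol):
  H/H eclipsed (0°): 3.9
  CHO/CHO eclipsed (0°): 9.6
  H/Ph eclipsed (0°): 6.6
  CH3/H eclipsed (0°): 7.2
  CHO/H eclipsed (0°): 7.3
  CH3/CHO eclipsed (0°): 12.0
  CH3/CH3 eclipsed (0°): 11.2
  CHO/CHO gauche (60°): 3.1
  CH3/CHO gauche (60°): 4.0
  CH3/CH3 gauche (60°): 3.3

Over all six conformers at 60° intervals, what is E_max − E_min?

CH3 at 0° is eclipsed. CHO at 0° is eclipsed with CH3 at 0° (12.0); H at 120° is eclipsed with H at 120° (3.9); H at 240° is eclipsed with H at 240° (3.9). Total 19.8 kJ/mol.
CH3 at 60° is staggered. CHO at 0° is gauche with CH3 at 60° (4.0). Total 4.0 kJ/mol.
CH3 at 120° is eclipsed. CHO at 0° is eclipsed with H at 0° (7.3); H at 120° is eclipsed with CH3 at 120° (7.2); H at 240° is eclipsed with H at 240° (3.9). Total 18.4 kJ/mol.
CH3 at 180° (staggered): no non-H gauche contacts → 0.0 kJ/mol.
CH3 at 240° is eclipsed. CHO at 0° is eclipsed with H at 0° (7.3); H at 120° is eclipsed with H at 120° (3.9); H at 240° is eclipsed with CH3 at 240° (7.2). Total 18.4 kJ/mol.
CH3 at 300° is staggered. CHO at 0° is gauche with CH3 at 300° (4.0). Total 4.0 kJ/mol.
Max at 0° (19.8 kJ/mol), min at 180° (0.0 kJ/mol); barrier = 19.8 kJ/mol.

19.8 kJ/mol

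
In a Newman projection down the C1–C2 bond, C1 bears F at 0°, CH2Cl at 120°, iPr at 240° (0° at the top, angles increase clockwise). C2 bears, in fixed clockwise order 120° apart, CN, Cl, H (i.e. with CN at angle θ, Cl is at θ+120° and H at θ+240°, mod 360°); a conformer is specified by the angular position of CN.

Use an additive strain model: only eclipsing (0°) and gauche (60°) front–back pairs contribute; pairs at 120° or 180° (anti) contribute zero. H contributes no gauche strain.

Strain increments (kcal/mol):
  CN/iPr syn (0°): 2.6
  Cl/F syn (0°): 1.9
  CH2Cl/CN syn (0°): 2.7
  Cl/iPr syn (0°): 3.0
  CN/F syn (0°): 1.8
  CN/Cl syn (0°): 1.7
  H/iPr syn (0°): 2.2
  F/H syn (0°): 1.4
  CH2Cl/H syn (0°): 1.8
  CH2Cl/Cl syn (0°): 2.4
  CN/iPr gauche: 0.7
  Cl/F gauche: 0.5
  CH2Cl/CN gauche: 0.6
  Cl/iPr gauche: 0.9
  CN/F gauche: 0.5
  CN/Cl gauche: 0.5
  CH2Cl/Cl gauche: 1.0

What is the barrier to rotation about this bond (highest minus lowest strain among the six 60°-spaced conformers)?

CN at 0° (eclipsed): F–CN eclipsed, CH2Cl–Cl eclipsed, iPr–H eclipsed; 1.8 + 2.4 + 2.2 = 6.4 kcal/mol.
CN at 60° (staggered): F–CN gauche, CH2Cl–CN gauche, CH2Cl–Cl gauche, iPr–Cl gauche; 0.5 + 0.6 + 1.0 + 0.9 = 3.0 kcal/mol.
CN at 120° (eclipsed): F–H eclipsed, CH2Cl–CN eclipsed, iPr–Cl eclipsed; 1.4 + 2.7 + 3.0 = 7.1 kcal/mol.
CN at 180° (staggered): F–Cl gauche, CH2Cl–CN gauche, iPr–CN gauche, iPr–Cl gauche; 0.5 + 0.6 + 0.7 + 0.9 = 2.7 kcal/mol.
CN at 240° (eclipsed): F–Cl eclipsed, CH2Cl–H eclipsed, iPr–CN eclipsed; 1.9 + 1.8 + 2.6 = 6.3 kcal/mol.
CN at 300° (staggered): F–CN gauche, F–Cl gauche, CH2Cl–Cl gauche, iPr–CN gauche; 0.5 + 0.5 + 1.0 + 0.7 = 2.7 kcal/mol.
Max at 120° (7.1 kcal/mol), min at 180° (2.7 kcal/mol); barrier = 4.4 kcal/mol.

4.4 kcal/mol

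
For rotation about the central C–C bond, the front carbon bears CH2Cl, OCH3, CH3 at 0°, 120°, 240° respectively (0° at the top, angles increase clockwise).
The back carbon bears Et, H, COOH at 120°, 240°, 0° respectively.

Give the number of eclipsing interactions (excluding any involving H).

Non-H eclipsing pairs: CH2Cl(0°)/COOH(0°); OCH3(120°)/Et(120°) — 2 interactions.

2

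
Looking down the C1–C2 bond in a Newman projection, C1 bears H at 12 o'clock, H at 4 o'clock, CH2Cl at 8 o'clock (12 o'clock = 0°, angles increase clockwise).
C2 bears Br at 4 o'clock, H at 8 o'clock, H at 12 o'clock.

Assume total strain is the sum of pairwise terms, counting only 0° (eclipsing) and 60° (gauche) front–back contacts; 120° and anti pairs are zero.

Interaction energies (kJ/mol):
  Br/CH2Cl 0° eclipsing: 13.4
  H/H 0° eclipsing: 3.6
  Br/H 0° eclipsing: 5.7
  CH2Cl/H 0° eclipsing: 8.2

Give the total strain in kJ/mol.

17.5 kJ/mol

This conformer (eclipsed): H(0°)/H(0°) eclipsed 3.6; H(120°)/Br(120°) eclipsed 5.7; CH2Cl(240°)/H(240°) eclipsed 8.2 → 17.5 kJ/mol.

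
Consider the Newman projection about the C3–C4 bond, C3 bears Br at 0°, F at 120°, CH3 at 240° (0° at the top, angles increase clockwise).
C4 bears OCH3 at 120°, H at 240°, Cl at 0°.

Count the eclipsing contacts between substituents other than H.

2

Non-H eclipsing pairs: Br(0°)/Cl(0°); F(120°)/OCH3(120°) — 2 interactions.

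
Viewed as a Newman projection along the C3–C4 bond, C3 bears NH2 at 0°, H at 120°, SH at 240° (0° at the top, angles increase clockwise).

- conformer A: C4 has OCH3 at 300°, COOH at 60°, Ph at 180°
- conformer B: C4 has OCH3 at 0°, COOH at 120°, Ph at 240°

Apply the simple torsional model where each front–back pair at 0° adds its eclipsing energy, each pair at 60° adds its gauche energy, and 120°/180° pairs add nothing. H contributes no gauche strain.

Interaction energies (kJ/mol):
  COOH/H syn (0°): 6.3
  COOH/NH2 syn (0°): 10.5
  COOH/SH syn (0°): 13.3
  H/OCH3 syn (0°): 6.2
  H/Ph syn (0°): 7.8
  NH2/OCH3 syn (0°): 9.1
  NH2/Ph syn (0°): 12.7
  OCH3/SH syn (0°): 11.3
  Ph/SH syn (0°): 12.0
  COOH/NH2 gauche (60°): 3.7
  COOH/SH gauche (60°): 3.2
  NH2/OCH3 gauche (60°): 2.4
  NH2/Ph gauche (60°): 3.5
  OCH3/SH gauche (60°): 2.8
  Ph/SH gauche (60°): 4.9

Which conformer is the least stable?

B

A (staggered): NH2(0°)/OCH3(300°) gauche 2.4; NH2(0°)/COOH(60°) gauche 3.7; SH(240°)/OCH3(300°) gauche 2.8; SH(240°)/Ph(180°) gauche 4.9 → 13.8 kJ/mol.
B (eclipsed): NH2(0°)/OCH3(0°) eclipsed 9.1; H(120°)/COOH(120°) eclipsed 6.3; SH(240°)/Ph(240°) eclipsed 12.0 → 27.4 kJ/mol.
B has the highest total (27.4 kJ/mol).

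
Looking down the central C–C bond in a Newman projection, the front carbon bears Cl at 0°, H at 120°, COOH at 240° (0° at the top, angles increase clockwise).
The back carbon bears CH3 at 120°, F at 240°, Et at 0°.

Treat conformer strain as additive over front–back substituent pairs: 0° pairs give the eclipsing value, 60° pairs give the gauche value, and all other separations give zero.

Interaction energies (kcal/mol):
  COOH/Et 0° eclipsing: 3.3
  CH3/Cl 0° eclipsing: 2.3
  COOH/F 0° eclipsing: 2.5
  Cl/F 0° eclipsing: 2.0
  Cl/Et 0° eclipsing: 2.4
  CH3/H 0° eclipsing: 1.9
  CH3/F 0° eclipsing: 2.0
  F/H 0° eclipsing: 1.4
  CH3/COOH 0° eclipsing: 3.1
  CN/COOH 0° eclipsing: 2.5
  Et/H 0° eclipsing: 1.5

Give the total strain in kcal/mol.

This conformer (eclipsed): Cl(0°)/Et(0°) eclipsed 2.4; H(120°)/CH3(120°) eclipsed 1.9; COOH(240°)/F(240°) eclipsed 2.5 → 6.8 kcal/mol.

6.8 kcal/mol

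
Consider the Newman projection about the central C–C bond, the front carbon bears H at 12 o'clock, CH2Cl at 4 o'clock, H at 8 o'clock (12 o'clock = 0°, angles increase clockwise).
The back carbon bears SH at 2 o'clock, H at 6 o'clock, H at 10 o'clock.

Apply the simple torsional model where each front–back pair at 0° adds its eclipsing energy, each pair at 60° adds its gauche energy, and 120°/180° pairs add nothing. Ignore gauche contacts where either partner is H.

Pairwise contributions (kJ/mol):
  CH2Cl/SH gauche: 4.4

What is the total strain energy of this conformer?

This conformer (staggered): CH2Cl(120°)/SH(60°) gauche 4.4 → 4.4 kJ/mol.

4.4 kJ/mol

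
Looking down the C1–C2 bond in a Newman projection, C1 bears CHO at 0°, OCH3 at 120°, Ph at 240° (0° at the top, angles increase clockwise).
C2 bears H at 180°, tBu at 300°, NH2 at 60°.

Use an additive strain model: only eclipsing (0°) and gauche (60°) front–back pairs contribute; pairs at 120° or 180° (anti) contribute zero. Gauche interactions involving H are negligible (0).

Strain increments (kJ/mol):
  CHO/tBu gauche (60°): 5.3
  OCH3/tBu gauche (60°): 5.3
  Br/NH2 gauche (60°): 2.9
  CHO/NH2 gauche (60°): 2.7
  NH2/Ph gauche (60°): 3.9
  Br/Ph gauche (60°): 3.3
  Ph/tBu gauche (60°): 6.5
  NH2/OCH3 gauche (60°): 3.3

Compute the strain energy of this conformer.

17.8 kJ/mol

This conformer (staggered): CHO–tBu gauche, CHO–NH2 gauche, OCH3–NH2 gauche, Ph–tBu gauche; 5.3 + 2.7 + 3.3 + 6.5 = 17.8 kJ/mol.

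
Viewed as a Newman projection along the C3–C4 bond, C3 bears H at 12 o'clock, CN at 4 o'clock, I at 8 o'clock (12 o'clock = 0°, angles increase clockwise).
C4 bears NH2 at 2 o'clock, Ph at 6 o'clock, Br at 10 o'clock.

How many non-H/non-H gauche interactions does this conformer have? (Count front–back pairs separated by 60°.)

Non-H gauche pairs: CN(120°)/NH2(60°); CN(120°)/Ph(180°); I(240°)/Ph(180°); I(240°)/Br(300°) — 4 interactions.

4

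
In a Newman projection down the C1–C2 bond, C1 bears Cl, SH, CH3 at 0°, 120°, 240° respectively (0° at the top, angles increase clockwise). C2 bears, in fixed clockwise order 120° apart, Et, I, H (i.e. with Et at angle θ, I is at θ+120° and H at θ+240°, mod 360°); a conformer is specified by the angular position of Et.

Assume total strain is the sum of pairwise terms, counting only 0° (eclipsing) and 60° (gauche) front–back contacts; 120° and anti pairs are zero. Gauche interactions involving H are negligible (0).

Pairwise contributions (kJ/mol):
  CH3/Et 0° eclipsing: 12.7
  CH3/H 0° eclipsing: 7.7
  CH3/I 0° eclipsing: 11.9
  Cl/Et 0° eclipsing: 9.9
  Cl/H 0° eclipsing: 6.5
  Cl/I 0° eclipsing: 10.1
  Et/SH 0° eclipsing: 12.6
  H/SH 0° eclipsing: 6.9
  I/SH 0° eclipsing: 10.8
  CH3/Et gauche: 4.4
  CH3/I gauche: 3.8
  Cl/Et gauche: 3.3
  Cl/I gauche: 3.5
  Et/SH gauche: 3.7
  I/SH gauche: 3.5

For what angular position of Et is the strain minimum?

Et at 0° (eclipsed): Cl–Et eclipsed, SH–I eclipsed, CH3–H eclipsed; 9.9 + 10.8 + 7.7 = 28.4 kJ/mol.
Et at 60° (staggered): Cl–Et gauche, SH–Et gauche, SH–I gauche, CH3–I gauche; 3.3 + 3.7 + 3.5 + 3.8 = 14.3 kJ/mol.
Et at 120° (eclipsed): Cl–H eclipsed, SH–Et eclipsed, CH3–I eclipsed; 6.5 + 12.6 + 11.9 = 31.0 kJ/mol.
Et at 180° (staggered): Cl–I gauche, SH–Et gauche, CH3–Et gauche, CH3–I gauche; 3.5 + 3.7 + 4.4 + 3.8 = 15.4 kJ/mol.
Et at 240° (eclipsed): Cl–I eclipsed, SH–H eclipsed, CH3–Et eclipsed; 10.1 + 6.9 + 12.7 = 29.7 kJ/mol.
Et at 300° (staggered): Cl–Et gauche, Cl–I gauche, SH–I gauche, CH3–Et gauche; 3.3 + 3.5 + 3.5 + 4.4 = 14.7 kJ/mol.
The minimum (14.3 kJ/mol) occurs with Et at 60°.

60°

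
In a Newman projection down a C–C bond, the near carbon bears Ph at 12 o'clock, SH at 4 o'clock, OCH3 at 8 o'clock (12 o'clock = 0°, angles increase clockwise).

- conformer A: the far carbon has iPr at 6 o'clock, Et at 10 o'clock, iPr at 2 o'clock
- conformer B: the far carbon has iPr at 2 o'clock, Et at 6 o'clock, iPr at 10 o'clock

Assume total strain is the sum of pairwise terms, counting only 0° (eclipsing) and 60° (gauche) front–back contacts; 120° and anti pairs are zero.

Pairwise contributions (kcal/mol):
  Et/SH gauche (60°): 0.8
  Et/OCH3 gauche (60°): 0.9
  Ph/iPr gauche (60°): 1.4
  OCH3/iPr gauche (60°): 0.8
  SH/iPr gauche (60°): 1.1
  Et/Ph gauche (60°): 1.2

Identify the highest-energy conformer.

A

A (staggered): Ph(0°)/Et(300°) gauche 1.2; Ph(0°)/iPr(60°) gauche 1.4; SH(120°)/iPr(180°) gauche 1.1; SH(120°)/iPr(60°) gauche 1.1; OCH3(240°)/iPr(180°) gauche 0.8; OCH3(240°)/Et(300°) gauche 0.9 → 6.5 kcal/mol.
B (staggered): Ph(0°)/iPr(60°) gauche 1.4; Ph(0°)/iPr(300°) gauche 1.4; SH(120°)/iPr(60°) gauche 1.1; SH(120°)/Et(180°) gauche 0.8; OCH3(240°)/Et(180°) gauche 0.9; OCH3(240°)/iPr(300°) gauche 0.8 → 6.4 kcal/mol.
A has the highest total (6.5 kcal/mol).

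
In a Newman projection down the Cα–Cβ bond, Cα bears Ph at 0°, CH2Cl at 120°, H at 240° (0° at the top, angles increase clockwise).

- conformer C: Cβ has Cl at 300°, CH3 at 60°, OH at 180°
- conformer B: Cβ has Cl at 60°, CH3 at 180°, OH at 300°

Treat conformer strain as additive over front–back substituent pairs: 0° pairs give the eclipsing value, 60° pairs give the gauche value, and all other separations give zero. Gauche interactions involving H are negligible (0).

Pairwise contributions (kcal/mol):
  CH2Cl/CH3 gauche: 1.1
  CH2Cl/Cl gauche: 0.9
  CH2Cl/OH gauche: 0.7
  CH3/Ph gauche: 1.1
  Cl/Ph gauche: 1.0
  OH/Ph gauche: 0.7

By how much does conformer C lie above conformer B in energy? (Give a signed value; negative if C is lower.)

C (staggered): Ph(0°)/Cl(300°) gauche 1.0; Ph(0°)/CH3(60°) gauche 1.1; CH2Cl(120°)/CH3(60°) gauche 1.1; CH2Cl(120°)/OH(180°) gauche 0.7 → 3.9 kcal/mol.
B (staggered): Ph(0°)/Cl(60°) gauche 1.0; Ph(0°)/OH(300°) gauche 0.7; CH2Cl(120°)/Cl(60°) gauche 0.9; CH2Cl(120°)/CH3(180°) gauche 1.1 → 3.7 kcal/mol.
E(C) − E(B) = 3.9 − 3.7 = +0.2 kcal/mol.

+0.2 kcal/mol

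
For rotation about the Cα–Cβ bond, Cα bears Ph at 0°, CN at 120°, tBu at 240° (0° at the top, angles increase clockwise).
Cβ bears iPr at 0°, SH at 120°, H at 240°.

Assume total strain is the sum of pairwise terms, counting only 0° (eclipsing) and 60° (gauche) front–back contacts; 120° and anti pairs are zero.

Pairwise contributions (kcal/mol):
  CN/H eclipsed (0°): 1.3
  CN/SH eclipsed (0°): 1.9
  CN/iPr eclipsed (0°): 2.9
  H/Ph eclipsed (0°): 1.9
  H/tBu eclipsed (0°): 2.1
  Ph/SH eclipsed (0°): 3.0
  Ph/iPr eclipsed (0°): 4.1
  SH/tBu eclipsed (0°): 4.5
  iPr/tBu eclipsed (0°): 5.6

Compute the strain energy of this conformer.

This conformer is eclipsed. Ph at 0° is eclipsed with iPr at 0° (4.1); CN at 120° is eclipsed with SH at 120° (1.9); tBu at 240° is eclipsed with H at 240° (2.1). Total 8.1 kcal/mol.

8.1 kcal/mol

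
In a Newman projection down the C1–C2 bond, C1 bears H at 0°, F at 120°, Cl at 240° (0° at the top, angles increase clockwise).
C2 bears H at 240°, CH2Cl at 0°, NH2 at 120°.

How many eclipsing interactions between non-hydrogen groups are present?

Non-H eclipsing pairs: F(120°)/NH2(120°) — 1 interaction.

1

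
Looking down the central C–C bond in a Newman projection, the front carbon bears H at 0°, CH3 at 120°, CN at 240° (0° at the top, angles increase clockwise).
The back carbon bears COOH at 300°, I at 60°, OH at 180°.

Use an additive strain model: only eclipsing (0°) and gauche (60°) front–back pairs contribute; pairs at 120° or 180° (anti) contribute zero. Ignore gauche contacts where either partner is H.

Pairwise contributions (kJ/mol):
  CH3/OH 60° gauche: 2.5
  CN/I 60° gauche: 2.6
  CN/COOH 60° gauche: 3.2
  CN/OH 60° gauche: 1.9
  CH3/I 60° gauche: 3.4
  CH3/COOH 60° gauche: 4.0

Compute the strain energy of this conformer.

11.0 kJ/mol

This conformer (staggered): CH3–I gauche, CH3–OH gauche, CN–COOH gauche, CN–OH gauche; 3.4 + 2.5 + 3.2 + 1.9 = 11.0 kJ/mol.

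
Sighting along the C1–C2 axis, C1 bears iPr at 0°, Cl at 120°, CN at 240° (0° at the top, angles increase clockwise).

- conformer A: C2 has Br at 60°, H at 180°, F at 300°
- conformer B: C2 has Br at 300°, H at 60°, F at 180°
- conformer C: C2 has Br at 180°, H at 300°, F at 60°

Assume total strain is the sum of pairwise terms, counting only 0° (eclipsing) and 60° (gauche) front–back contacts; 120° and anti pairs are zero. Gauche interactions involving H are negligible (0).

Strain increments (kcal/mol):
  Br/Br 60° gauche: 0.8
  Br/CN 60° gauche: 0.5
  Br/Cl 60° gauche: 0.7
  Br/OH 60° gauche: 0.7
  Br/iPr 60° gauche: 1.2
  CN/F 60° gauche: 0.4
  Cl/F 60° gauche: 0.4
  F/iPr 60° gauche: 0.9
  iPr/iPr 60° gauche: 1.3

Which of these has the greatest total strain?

A

A (staggered): iPr–Br gauche, iPr–F gauche, Cl–Br gauche, CN–F gauche; 1.2 + 0.9 + 0.7 + 0.4 = 3.2 kcal/mol.
B (staggered): iPr–Br gauche, Cl–F gauche, CN–Br gauche, CN–F gauche; 1.2 + 0.4 + 0.5 + 0.4 = 2.5 kcal/mol.
C (staggered): iPr–F gauche, Cl–Br gauche, Cl–F gauche, CN–Br gauche; 0.9 + 0.7 + 0.4 + 0.5 = 2.5 kcal/mol.
A has the highest total (3.2 kcal/mol).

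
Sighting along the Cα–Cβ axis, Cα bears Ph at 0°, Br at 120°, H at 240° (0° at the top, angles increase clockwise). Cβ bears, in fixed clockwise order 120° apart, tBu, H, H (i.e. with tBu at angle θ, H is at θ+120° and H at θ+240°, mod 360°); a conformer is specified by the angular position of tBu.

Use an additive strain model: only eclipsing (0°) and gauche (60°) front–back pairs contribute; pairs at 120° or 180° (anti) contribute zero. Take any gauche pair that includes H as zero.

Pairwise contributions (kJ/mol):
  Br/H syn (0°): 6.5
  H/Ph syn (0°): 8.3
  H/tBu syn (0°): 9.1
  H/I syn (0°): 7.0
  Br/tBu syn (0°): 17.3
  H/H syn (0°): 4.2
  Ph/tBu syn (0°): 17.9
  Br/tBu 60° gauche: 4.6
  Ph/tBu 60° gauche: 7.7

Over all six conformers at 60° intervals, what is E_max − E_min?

tBu at 0° (eclipsed): Ph–tBu eclipsed, Br–H eclipsed, H–H eclipsed; 17.9 + 6.5 + 4.2 = 28.6 kJ/mol.
tBu at 60° (staggered): Ph–tBu gauche, Br–tBu gauche; 7.7 + 4.6 = 12.3 kJ/mol.
tBu at 120° (eclipsed): Ph–H eclipsed, Br–tBu eclipsed, H–H eclipsed; 8.3 + 17.3 + 4.2 = 29.8 kJ/mol.
tBu at 180° (staggered): Br–tBu gauche; 4.6 = 4.6 kJ/mol.
tBu at 240° (eclipsed): Ph–H eclipsed, Br–H eclipsed, H–tBu eclipsed; 8.3 + 6.5 + 9.1 = 23.9 kJ/mol.
tBu at 300° (staggered): Ph–tBu gauche; 7.7 = 7.7 kJ/mol.
Max at 120° (29.8 kJ/mol), min at 180° (4.6 kJ/mol); barrier = 25.2 kJ/mol.

25.2 kJ/mol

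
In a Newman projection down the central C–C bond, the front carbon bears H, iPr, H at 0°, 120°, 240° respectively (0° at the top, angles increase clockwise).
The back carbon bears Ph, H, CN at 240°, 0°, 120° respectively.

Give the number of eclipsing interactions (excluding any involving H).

1

Non-H eclipsing pairs: iPr(120°)/CN(120°) — 1 interaction.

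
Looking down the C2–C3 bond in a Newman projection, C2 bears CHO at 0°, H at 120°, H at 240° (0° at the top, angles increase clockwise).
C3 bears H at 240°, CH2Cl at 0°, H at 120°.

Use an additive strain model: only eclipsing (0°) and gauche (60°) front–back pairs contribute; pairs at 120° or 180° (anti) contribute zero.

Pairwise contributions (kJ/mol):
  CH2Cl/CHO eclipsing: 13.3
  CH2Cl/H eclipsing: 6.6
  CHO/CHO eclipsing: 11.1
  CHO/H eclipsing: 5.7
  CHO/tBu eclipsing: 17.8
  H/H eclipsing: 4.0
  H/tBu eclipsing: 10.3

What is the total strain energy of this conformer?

This conformer (eclipsed): CHO–CH2Cl eclipsed, H–H eclipsed, H–H eclipsed; 13.3 + 4.0 + 4.0 = 21.3 kJ/mol.

21.3 kJ/mol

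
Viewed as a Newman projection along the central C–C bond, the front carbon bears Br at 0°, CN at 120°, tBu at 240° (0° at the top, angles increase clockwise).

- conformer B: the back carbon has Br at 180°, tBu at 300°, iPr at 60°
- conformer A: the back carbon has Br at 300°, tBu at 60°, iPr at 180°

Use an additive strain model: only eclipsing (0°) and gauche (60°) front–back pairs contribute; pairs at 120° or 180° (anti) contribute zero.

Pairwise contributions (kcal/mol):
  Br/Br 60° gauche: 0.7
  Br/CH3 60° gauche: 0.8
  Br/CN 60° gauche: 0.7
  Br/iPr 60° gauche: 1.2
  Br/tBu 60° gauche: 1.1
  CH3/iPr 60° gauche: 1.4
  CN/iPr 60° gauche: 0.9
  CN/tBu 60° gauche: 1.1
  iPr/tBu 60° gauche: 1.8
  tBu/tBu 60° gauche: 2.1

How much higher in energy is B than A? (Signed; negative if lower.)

+0.4 kcal/mol

B (staggered): Br(0°)/tBu(300°) gauche 1.1; Br(0°)/iPr(60°) gauche 1.2; CN(120°)/Br(180°) gauche 0.7; CN(120°)/iPr(60°) gauche 0.9; tBu(240°)/Br(180°) gauche 1.1; tBu(240°)/tBu(300°) gauche 2.1 → 7.1 kcal/mol.
A (staggered): Br(0°)/Br(300°) gauche 0.7; Br(0°)/tBu(60°) gauche 1.1; CN(120°)/tBu(60°) gauche 1.1; CN(120°)/iPr(180°) gauche 0.9; tBu(240°)/Br(300°) gauche 1.1; tBu(240°)/iPr(180°) gauche 1.8 → 6.7 kcal/mol.
E(B) − E(A) = 7.1 − 6.7 = +0.4 kcal/mol.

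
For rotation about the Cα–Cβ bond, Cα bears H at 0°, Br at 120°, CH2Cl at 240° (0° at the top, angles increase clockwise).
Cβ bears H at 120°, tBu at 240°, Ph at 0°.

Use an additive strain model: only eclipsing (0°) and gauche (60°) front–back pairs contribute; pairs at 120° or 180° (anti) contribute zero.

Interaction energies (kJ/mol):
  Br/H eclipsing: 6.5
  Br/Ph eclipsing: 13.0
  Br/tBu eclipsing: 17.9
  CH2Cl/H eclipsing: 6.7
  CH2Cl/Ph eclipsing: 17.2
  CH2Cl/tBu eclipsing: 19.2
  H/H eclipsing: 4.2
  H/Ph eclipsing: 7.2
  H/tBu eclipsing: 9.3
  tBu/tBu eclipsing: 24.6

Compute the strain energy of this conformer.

This conformer (eclipsed): H(0°)/Ph(0°) eclipsed 7.2; Br(120°)/H(120°) eclipsed 6.5; CH2Cl(240°)/tBu(240°) eclipsed 19.2 → 32.9 kJ/mol.

32.9 kJ/mol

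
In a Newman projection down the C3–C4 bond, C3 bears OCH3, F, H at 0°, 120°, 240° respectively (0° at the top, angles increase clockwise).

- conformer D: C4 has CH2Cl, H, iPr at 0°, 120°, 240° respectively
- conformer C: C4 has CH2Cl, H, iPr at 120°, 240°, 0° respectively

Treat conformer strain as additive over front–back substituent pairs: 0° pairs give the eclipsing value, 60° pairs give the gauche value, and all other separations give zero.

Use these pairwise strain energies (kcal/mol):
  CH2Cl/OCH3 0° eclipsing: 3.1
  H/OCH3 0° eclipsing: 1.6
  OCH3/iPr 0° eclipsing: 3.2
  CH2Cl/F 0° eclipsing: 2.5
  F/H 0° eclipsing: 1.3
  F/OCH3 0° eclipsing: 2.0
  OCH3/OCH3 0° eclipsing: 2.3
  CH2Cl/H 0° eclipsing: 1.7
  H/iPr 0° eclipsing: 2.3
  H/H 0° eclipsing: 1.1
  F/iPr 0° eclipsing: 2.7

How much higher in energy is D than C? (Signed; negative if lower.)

-0.1 kcal/mol

D (eclipsed): OCH3(0°)/CH2Cl(0°) eclipsed 3.1; F(120°)/H(120°) eclipsed 1.3; H(240°)/iPr(240°) eclipsed 2.3 → 6.7 kcal/mol.
C (eclipsed): OCH3(0°)/iPr(0°) eclipsed 3.2; F(120°)/CH2Cl(120°) eclipsed 2.5; H(240°)/H(240°) eclipsed 1.1 → 6.8 kcal/mol.
E(D) − E(C) = 6.7 − 6.8 = -0.1 kcal/mol.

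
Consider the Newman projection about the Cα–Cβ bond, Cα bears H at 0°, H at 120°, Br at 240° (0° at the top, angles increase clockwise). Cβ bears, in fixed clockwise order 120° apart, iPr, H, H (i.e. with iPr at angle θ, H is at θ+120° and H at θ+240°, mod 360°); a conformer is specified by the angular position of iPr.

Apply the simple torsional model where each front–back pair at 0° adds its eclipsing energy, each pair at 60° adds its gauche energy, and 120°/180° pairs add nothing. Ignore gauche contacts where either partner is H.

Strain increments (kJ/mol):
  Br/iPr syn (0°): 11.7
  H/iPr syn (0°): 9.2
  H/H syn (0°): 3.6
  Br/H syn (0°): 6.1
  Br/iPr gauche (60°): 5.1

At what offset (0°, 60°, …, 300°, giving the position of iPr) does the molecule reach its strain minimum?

60°

iPr at 0° (eclipsed): H–iPr eclipsed, H–H eclipsed, Br–H eclipsed; 9.2 + 3.6 + 6.1 = 18.9 kJ/mol.
iPr at 60° (staggered): no non-H gauche contacts → 0.0 kJ/mol.
iPr at 120° (eclipsed): H–H eclipsed, H–iPr eclipsed, Br–H eclipsed; 3.6 + 9.2 + 6.1 = 18.9 kJ/mol.
iPr at 180° (staggered): Br–iPr gauche; 5.1 = 5.1 kJ/mol.
iPr at 240° (eclipsed): H–H eclipsed, H–H eclipsed, Br–iPr eclipsed; 3.6 + 3.6 + 11.7 = 18.9 kJ/mol.
iPr at 300° (staggered): Br–iPr gauche; 5.1 = 5.1 kJ/mol.
The minimum (0.0 kJ/mol) occurs with iPr at 60°.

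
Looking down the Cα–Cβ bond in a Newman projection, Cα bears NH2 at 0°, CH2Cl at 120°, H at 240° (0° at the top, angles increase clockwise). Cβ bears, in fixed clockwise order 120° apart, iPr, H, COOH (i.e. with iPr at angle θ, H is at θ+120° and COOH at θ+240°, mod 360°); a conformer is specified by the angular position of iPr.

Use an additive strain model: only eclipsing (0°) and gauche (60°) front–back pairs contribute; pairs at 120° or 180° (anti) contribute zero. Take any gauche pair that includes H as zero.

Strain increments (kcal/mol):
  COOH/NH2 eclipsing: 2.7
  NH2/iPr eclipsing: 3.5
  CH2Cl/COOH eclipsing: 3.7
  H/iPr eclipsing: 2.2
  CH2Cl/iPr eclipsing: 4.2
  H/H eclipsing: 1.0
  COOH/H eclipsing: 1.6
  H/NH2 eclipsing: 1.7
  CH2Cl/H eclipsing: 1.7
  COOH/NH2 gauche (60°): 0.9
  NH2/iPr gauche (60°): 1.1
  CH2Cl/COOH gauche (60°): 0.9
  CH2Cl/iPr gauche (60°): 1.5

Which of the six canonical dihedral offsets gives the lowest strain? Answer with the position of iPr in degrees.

300°

iPr at 0° (eclipsed): NH2(0°)/iPr(0°) eclipsed 3.5; CH2Cl(120°)/H(120°) eclipsed 1.7; H(240°)/COOH(240°) eclipsed 1.6 → 6.8 kcal/mol.
iPr at 60° (staggered): NH2(0°)/iPr(60°) gauche 1.1; NH2(0°)/COOH(300°) gauche 0.9; CH2Cl(120°)/iPr(60°) gauche 1.5 → 3.5 kcal/mol.
iPr at 120° (eclipsed): NH2(0°)/COOH(0°) eclipsed 2.7; CH2Cl(120°)/iPr(120°) eclipsed 4.2; H(240°)/H(240°) eclipsed 1.0 → 7.9 kcal/mol.
iPr at 180° (staggered): NH2(0°)/COOH(60°) gauche 0.9; CH2Cl(120°)/iPr(180°) gauche 1.5; CH2Cl(120°)/COOH(60°) gauche 0.9 → 3.3 kcal/mol.
iPr at 240° (eclipsed): NH2(0°)/H(0°) eclipsed 1.7; CH2Cl(120°)/COOH(120°) eclipsed 3.7; H(240°)/iPr(240°) eclipsed 2.2 → 7.6 kcal/mol.
iPr at 300° (staggered): NH2(0°)/iPr(300°) gauche 1.1; CH2Cl(120°)/COOH(180°) gauche 0.9 → 2.0 kcal/mol.
The minimum (2.0 kcal/mol) occurs with iPr at 300°.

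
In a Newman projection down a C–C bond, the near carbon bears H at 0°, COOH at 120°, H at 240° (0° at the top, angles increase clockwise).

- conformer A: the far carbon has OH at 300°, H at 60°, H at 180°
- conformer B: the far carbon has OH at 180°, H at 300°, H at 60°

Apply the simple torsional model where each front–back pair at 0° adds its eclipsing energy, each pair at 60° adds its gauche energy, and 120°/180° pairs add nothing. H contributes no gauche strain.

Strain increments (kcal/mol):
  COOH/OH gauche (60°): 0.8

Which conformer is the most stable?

A

A (staggered): no non-H gauche contacts → 0.0 kcal/mol.
B (staggered): COOH–OH gauche; 0.8 = 0.8 kcal/mol.
A has the lowest total (0.0 kcal/mol).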